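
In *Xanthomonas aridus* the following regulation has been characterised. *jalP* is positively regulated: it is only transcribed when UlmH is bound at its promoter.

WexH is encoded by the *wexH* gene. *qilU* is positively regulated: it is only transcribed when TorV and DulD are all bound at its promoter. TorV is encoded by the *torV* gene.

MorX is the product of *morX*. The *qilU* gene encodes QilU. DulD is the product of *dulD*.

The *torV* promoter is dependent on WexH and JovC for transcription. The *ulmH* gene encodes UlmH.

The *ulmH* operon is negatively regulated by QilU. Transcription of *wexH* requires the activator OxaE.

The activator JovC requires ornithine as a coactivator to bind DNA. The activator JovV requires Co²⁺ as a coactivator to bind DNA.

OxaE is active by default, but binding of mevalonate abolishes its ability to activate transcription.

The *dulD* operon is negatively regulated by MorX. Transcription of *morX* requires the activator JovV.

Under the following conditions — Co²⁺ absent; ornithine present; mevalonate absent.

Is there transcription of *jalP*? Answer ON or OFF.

OFF

Mevalonate is absent, so OxaE is active.
No repressor is bound and OxaE is active, so *wexH* is transcribed.
So WexH is produced and active.
Ornithine is present, so JovC is active.
No repressor is bound and WexH and JovC are active, so *torV* is transcribed.
So TorV is produced and active.
Co²⁺ is absent, so JovV is inactive.
Required activator JovV is absent, so *morX* is not transcribed.
So MorX is not produced.
With no repressor bound, *dulD* is transcribed.
So DulD is produced and active.
No repressor is bound and TorV and DulD are active, so *qilU* is transcribed.
So QilU is produced and active.
With repressor QilU bound, *ulmH* is not transcribed.
So UlmH is not produced.
Required activator UlmH is absent, so *jalP* is not transcribed.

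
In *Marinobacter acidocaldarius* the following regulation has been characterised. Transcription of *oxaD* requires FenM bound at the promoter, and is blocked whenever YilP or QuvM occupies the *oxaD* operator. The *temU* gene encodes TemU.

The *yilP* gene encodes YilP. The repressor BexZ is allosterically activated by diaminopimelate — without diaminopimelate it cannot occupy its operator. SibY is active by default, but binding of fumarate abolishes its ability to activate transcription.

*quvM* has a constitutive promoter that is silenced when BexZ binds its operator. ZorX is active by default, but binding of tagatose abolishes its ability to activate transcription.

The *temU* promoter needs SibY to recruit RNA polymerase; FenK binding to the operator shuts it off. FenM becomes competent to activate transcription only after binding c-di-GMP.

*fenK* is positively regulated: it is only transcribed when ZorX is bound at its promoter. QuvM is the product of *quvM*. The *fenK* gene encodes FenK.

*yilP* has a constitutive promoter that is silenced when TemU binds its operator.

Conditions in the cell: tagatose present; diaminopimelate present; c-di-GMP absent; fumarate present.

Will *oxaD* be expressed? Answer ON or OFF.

Fumarate is present, so SibY is inactive.
Tagatose is present, so ZorX is inactive.
Required activator ZorX is absent, so *fenK* is not transcribed.
So FenK is not produced.
Required activator SibY is absent, so *temU* is not transcribed.
So TemU is not produced.
With no repressor bound, *yilP* is transcribed.
So YilP is produced and active.
c-di-GMP is absent, so FenM is inactive.
Diaminopimelate is present, so BexZ is active.
With repressor BexZ bound, *quvM* is not transcribed.
So QuvM is not produced.
With repressor YilP bound, *oxaD* is not transcribed.

OFF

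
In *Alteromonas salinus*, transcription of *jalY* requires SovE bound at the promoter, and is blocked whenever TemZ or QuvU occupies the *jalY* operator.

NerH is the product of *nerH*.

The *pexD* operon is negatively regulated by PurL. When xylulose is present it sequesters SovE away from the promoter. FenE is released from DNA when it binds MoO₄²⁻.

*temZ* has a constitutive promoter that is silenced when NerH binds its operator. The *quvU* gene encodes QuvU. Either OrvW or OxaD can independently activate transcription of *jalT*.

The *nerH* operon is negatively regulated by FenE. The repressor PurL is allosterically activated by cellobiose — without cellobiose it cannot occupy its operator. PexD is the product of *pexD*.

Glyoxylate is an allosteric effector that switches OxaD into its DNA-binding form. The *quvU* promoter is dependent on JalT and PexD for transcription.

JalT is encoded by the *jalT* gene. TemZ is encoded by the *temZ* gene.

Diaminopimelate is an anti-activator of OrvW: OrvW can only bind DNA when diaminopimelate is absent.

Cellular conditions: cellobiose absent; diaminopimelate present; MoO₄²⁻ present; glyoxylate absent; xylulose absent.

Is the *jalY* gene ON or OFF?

MoO₄²⁻ is present, so FenE is inactive.
With no repressor bound, *nerH* is transcribed.
So NerH is produced and active.
With repressor NerH bound, *temZ* is not transcribed.
So TemZ is not produced.
Xylulose is absent, so SovE is active.
Diaminopimelate is present, so OrvW is inactive.
Glyoxylate is absent, so OxaD is inactive.
No activator is available at the *jalT* promoter, so *jalT* is not transcribed.
So JalT is not produced.
Cellobiose is absent, so PurL is inactive.
With no repressor bound, *pexD* is transcribed.
So PexD is produced and active.
Required activator JalT is absent, so *quvU* is not transcribed.
So QuvU is not produced.
No repressor is bound and SovE is active, so *jalY* is transcribed.

ON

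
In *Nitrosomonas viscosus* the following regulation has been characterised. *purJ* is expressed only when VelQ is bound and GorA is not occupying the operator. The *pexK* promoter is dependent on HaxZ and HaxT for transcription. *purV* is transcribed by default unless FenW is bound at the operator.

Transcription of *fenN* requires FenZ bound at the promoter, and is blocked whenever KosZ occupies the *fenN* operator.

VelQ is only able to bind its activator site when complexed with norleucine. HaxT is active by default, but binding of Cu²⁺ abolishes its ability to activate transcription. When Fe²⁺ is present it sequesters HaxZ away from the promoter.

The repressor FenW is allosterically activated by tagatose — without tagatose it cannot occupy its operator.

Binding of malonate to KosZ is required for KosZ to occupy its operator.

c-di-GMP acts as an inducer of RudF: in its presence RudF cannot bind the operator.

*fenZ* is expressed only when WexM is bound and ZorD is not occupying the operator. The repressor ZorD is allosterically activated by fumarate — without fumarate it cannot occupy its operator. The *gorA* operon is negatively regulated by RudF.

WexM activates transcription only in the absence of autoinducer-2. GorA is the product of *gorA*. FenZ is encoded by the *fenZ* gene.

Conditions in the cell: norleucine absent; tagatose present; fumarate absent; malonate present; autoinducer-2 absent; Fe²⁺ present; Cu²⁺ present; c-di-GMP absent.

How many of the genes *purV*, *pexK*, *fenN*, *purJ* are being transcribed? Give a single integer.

0

Tagatose is present, so FenW is active.
With repressor FenW bound, *purV* is not transcribed.
→ *purV* is OFF.
Fe²⁺ is present, so HaxZ is inactive.
Cu²⁺ is present, so HaxT is inactive.
Required activator HaxZ is absent, so *pexK* is not transcribed.
→ *pexK* is OFF.
Autoinducer-2 is absent, so WexM is active.
Fumarate is absent, so ZorD is inactive.
No repressor is bound and WexM is active, so *fenZ* is transcribed.
So FenZ is produced and active.
Malonate is present, so KosZ is active.
With repressor KosZ bound, *fenN* is not transcribed.
→ *fenN* is OFF.
Norleucine is absent, so VelQ is inactive.
c-di-GMP is absent, so RudF is active.
With repressor RudF bound, *gorA* is not transcribed.
So GorA is not produced.
Required activator VelQ is absent, so *purJ* is not transcribed.
→ *purJ* is OFF.
0 of the 4 genes are transcribed.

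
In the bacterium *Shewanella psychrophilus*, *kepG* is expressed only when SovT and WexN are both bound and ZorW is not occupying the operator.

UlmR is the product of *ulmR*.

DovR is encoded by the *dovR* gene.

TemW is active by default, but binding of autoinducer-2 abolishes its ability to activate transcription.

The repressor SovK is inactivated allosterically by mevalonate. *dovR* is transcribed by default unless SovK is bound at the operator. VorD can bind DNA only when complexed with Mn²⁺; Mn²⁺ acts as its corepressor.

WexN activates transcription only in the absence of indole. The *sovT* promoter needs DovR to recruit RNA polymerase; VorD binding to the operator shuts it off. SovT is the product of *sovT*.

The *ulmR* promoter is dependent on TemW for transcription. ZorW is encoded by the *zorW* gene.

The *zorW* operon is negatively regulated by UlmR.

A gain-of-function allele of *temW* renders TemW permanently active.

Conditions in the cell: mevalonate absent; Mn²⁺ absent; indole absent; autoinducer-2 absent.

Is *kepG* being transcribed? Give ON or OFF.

TemW is constitutively active in this strain.
No repressor is bound and TemW is active, so *ulmR* is transcribed.
So UlmR is produced and active.
With repressor UlmR bound, *zorW* is not transcribed.
So ZorW is not produced.
Mevalonate is absent, so SovK is active.
With repressor SovK bound, *dovR* is not transcribed.
So DovR is not produced.
Mn²⁺ is absent, so VorD is inactive.
Required activator DovR is absent, so *sovT* is not transcribed.
So SovT is not produced.
Indole is absent, so WexN is active.
Required activator SovT is absent, so *kepG* is not transcribed.

OFF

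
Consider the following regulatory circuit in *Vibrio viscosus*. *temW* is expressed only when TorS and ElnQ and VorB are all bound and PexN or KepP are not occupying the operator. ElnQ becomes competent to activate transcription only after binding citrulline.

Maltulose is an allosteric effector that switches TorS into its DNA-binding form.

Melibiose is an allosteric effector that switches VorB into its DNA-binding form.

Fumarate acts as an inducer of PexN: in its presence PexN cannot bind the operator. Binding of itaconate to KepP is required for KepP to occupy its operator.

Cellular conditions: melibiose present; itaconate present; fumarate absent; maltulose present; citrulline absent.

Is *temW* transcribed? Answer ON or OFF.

OFF

Fumarate is absent, so PexN is active.
Maltulose is present, so TorS is active.
Citrulline is absent, so ElnQ is inactive.
Itaconate is present, so KepP is active.
Melibiose is present, so VorB is active.
With repressor PexN bound, *temW* is not transcribed.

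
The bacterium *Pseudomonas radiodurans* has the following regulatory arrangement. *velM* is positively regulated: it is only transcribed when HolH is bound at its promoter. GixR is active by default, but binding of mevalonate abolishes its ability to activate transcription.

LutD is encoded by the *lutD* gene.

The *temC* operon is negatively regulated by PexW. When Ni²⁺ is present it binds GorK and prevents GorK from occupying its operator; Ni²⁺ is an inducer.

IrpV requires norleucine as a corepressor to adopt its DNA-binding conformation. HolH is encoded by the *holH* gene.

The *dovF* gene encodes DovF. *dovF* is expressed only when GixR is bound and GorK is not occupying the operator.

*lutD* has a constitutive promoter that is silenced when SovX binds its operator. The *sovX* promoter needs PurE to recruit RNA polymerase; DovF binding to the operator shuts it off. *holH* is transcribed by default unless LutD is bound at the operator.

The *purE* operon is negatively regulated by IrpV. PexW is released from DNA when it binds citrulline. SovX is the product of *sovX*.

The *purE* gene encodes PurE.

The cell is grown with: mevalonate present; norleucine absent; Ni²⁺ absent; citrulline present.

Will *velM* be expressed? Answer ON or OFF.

Norleucine is absent, so IrpV is inactive.
With no repressor bound, *purE* is transcribed.
So PurE is produced and active.
Mevalonate is present, so GixR is inactive.
Ni²⁺ is absent, so GorK is active.
With repressor GorK bound, *dovF* is not transcribed.
So DovF is not produced.
No repressor is bound and PurE is active, so *sovX* is transcribed.
So SovX is produced and active.
With repressor SovX bound, *lutD* is not transcribed.
So LutD is not produced.
With no repressor bound, *holH* is transcribed.
So HolH is produced and active.
No repressor is bound and HolH is active, so *velM* is transcribed.

ON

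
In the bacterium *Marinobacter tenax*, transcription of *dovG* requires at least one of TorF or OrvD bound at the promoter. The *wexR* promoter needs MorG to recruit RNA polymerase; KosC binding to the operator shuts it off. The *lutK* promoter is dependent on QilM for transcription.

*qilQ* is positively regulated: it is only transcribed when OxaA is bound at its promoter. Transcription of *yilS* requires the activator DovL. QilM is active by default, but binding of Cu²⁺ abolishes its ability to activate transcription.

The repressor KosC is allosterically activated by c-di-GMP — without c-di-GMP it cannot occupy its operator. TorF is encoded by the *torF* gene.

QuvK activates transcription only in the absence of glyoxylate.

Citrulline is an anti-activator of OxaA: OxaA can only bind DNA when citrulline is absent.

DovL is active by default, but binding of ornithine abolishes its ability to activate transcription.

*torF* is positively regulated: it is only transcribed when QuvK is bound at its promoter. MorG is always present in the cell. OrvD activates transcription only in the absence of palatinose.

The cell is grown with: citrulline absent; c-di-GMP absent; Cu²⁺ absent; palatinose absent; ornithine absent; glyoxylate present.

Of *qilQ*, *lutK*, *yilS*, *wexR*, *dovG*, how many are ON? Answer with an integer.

Citrulline is absent, so OxaA is active.
No repressor is bound and OxaA is active, so *qilQ* is transcribed.
→ *qilQ* is ON.
Cu²⁺ is absent, so QilM is active.
No repressor is bound and QilM is active, so *lutK* is transcribed.
→ *lutK* is ON.
Ornithine is absent, so DovL is active.
No repressor is bound and DovL is active, so *yilS* is transcribed.
→ *yilS* is ON.
c-di-GMP is absent, so KosC is inactive.
MorG is produced constitutively and is active.
No repressor is bound and MorG is active, so *wexR* is transcribed.
→ *wexR* is ON.
Glyoxylate is present, so QuvK is inactive.
Required activator QuvK is absent, so *torF* is not transcribed.
So TorF is not produced.
Palatinose is absent, so OrvD is active.
Activator OrvD is present, so *dovG* is transcribed.
→ *dovG* is ON.
5 of the 5 genes are transcribed.

5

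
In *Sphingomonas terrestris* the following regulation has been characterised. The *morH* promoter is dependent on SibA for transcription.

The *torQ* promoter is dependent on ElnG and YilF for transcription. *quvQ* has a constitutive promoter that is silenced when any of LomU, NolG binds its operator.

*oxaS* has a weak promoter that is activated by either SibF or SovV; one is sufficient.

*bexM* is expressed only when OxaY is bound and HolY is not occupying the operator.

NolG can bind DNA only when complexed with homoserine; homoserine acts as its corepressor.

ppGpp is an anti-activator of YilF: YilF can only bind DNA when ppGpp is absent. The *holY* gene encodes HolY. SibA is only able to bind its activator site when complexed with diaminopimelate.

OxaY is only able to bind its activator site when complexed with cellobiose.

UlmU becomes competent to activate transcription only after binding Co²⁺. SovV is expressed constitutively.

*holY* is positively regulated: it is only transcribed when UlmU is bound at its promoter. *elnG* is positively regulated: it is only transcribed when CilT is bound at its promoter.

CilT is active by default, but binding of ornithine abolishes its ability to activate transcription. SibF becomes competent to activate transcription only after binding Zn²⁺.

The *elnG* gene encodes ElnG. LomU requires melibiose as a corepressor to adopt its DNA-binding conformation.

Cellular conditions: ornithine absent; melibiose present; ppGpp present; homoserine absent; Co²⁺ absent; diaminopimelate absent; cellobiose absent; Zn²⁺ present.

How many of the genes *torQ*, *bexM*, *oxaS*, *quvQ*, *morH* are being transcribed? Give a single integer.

1

Ornithine is absent, so CilT is active.
No repressor is bound and CilT is active, so *elnG* is transcribed.
So ElnG is produced and active.
ppGpp is present, so YilF is inactive.
Required activator YilF is absent, so *torQ* is not transcribed.
→ *torQ* is OFF.
Cellobiose is absent, so OxaY is inactive.
Co²⁺ is absent, so UlmU is inactive.
Required activator UlmU is absent, so *holY* is not transcribed.
So HolY is not produced.
Required activator OxaY is absent, so *bexM* is not transcribed.
→ *bexM* is OFF.
Zn²⁺ is present, so SibF is active.
SovV is produced constitutively and is active.
Activator SibF is present, so *oxaS* is transcribed.
→ *oxaS* is ON.
Melibiose is present, so LomU is active.
Homoserine is absent, so NolG is inactive.
With repressor LomU bound, *quvQ* is not transcribed.
→ *quvQ* is OFF.
Diaminopimelate is absent, so SibA is inactive.
Required activator SibA is absent, so *morH* is not transcribed.
→ *morH* is OFF.
1 of the 5 genes is transcribed.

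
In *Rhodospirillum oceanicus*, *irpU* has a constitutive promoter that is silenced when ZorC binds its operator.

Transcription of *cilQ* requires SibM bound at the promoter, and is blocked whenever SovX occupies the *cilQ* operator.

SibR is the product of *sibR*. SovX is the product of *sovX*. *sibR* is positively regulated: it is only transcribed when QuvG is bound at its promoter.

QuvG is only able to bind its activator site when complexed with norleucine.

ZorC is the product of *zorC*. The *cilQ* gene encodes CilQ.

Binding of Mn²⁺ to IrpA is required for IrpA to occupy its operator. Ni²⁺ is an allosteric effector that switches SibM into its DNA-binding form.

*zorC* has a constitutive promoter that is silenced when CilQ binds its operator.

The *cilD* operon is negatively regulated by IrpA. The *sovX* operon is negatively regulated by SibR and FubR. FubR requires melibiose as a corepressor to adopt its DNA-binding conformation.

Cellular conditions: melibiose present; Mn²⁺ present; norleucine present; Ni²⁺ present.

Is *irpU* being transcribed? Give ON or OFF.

ON

Norleucine is present, so QuvG is active.
No repressor is bound and QuvG is active, so *sibR* is transcribed.
So SibR is produced and active.
Melibiose is present, so FubR is active.
With repressor SibR bound, *sovX* is not transcribed.
So SovX is not produced.
Ni²⁺ is present, so SibM is active.
No repressor is bound and SibM is active, so *cilQ* is transcribed.
So CilQ is produced and active.
With repressor CilQ bound, *zorC* is not transcribed.
So ZorC is not produced.
With no repressor bound, *irpU* is transcribed.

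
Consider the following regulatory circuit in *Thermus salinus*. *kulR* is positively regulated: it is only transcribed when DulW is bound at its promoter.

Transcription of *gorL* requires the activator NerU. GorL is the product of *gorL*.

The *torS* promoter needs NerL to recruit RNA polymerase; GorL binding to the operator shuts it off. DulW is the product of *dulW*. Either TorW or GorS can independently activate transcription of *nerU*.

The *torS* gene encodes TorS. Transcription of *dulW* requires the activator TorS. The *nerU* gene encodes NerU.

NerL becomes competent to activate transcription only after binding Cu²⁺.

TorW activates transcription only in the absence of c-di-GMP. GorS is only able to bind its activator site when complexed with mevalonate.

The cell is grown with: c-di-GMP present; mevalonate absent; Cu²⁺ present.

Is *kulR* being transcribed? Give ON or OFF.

c-di-GMP is present, so TorW is inactive.
Mevalonate is absent, so GorS is inactive.
No activator is available at the *nerU* promoter, so *nerU* is not transcribed.
So NerU is not produced.
Required activator NerU is absent, so *gorL* is not transcribed.
So GorL is not produced.
Cu²⁺ is present, so NerL is active.
No repressor is bound and NerL is active, so *torS* is transcribed.
So TorS is produced and active.
No repressor is bound and TorS is active, so *dulW* is transcribed.
So DulW is produced and active.
No repressor is bound and DulW is active, so *kulR* is transcribed.

ON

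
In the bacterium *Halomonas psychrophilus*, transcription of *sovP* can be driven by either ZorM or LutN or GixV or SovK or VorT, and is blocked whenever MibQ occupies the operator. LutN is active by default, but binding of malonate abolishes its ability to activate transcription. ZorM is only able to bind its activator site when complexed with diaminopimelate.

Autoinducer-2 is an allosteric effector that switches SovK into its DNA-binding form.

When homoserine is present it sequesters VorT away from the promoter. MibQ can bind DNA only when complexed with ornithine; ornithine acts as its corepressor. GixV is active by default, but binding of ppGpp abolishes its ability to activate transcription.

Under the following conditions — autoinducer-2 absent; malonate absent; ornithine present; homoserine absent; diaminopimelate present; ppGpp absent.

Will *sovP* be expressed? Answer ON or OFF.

OFF

Diaminopimelate is present, so ZorM is active.
Malonate is absent, so LutN is active.
Ornithine is present, so MibQ is active.
ppGpp is absent, so GixV is active.
Autoinducer-2 is absent, so SovK is inactive.
Homoserine is absent, so VorT is active.
With repressor MibQ bound, *sovP* is not transcribed.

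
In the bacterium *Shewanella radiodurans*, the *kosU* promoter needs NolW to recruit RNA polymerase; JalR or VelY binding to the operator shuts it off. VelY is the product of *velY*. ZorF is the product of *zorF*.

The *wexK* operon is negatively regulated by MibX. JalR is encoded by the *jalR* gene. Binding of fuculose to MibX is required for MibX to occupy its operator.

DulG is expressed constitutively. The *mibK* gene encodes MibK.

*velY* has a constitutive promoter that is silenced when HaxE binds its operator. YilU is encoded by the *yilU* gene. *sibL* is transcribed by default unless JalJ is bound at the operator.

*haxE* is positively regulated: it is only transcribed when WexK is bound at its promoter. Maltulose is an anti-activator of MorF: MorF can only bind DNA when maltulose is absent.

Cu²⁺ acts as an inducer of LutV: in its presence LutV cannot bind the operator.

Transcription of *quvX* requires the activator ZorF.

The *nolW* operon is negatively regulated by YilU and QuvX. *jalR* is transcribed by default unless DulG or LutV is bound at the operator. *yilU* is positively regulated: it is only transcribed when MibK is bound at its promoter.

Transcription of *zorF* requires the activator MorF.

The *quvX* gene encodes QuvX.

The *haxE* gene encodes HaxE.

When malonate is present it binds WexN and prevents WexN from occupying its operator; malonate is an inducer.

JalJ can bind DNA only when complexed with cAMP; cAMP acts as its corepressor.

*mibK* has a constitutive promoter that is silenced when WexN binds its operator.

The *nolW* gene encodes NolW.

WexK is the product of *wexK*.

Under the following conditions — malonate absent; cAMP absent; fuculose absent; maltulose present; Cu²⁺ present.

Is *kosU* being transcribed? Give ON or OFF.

ON

Malonate is absent, so WexN is active.
With repressor WexN bound, *mibK* is not transcribed.
So MibK is not produced.
Required activator MibK is absent, so *yilU* is not transcribed.
So YilU is not produced.
Maltulose is present, so MorF is inactive.
Required activator MorF is absent, so *zorF* is not transcribed.
So ZorF is not produced.
Required activator ZorF is absent, so *quvX* is not transcribed.
So QuvX is not produced.
With no repressor bound, *nolW* is transcribed.
So NolW is produced and active.
DulG is produced constitutively and is active.
Cu²⁺ is present, so LutV is inactive.
With repressor DulG bound, *jalR* is not transcribed.
So JalR is not produced.
Fuculose is absent, so MibX is inactive.
With no repressor bound, *wexK* is transcribed.
So WexK is produced and active.
No repressor is bound and WexK is active, so *haxE* is transcribed.
So HaxE is produced and active.
With repressor HaxE bound, *velY* is not transcribed.
So VelY is not produced.
No repressor is bound and NolW is active, so *kosU* is transcribed.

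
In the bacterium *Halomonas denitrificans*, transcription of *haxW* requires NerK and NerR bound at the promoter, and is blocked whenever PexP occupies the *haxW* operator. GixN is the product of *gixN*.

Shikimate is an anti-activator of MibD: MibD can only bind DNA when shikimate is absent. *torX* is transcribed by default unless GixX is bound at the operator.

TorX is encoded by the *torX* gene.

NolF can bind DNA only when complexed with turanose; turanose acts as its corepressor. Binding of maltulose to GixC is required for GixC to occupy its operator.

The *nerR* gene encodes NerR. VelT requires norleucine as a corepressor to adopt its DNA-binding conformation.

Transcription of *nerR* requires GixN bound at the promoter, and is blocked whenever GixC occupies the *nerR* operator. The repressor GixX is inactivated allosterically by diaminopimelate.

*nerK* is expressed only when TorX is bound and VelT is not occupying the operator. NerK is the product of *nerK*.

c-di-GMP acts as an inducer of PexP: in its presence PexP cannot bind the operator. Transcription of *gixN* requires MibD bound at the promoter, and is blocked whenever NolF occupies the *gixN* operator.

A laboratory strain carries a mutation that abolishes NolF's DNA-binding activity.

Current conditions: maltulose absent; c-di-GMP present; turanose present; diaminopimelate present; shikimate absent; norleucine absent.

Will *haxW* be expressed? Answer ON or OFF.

ON

c-di-GMP is present, so PexP is inactive.
Norleucine is absent, so VelT is inactive.
Diaminopimelate is present, so GixX is inactive.
With no repressor bound, *torX* is transcribed.
So TorX is produced and active.
No repressor is bound and TorX is active, so *nerK* is transcribed.
So NerK is produced and active.
Maltulose is absent, so GixC is inactive.
Shikimate is absent, so MibD is active.
NolF is non-functional in this strain, so it has no effect.
No repressor is bound and MibD is active, so *gixN* is transcribed.
So GixN is produced and active.
No repressor is bound and GixN is active, so *nerR* is transcribed.
So NerR is produced and active.
No repressor is bound and NerK and NerR are active, so *haxW* is transcribed.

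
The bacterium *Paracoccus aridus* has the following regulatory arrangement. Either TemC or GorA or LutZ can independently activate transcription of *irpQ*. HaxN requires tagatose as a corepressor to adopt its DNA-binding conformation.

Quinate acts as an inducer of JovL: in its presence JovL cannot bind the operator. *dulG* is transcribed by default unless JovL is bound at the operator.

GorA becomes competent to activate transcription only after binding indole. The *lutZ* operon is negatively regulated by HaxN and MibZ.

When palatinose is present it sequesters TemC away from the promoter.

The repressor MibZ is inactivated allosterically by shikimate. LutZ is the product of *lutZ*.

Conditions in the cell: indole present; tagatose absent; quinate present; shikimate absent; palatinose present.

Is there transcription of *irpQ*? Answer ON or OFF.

Palatinose is present, so TemC is inactive.
Indole is present, so GorA is active.
Tagatose is absent, so HaxN is inactive.
Shikimate is absent, so MibZ is active.
With repressor MibZ bound, *lutZ* is not transcribed.
So LutZ is not produced.
Activator GorA is present, so *irpQ* is transcribed.

ON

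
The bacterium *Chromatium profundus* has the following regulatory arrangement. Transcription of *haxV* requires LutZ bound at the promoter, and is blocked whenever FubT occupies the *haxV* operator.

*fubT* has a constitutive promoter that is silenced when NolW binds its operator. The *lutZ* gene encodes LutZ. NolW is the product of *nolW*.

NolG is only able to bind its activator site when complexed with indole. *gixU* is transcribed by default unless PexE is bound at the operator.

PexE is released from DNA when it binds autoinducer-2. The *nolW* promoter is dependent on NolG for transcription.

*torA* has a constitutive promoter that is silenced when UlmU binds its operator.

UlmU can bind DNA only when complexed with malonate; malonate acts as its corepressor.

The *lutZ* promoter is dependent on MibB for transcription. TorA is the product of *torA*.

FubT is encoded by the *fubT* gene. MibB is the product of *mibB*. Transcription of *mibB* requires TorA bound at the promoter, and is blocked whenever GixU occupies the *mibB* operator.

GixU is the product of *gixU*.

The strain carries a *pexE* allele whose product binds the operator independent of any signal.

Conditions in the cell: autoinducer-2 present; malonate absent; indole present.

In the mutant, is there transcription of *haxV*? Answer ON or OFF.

Indole is present, so NolG is active.
No repressor is bound and NolG is active, so *nolW* is transcribed.
So NolW is produced and active.
With repressor NolW bound, *fubT* is not transcribed.
So FubT is not produced.
Malonate is absent, so UlmU is inactive.
With no repressor bound, *torA* is transcribed.
So TorA is produced and active.
PexE is constitutively active in this strain.
With repressor PexE bound, *gixU* is not transcribed.
So GixU is not produced.
No repressor is bound and TorA is active, so *mibB* is transcribed.
So MibB is produced and active.
No repressor is bound and MibB is active, so *lutZ* is transcribed.
So LutZ is produced and active.
No repressor is bound and LutZ is active, so *haxV* is transcribed.

ON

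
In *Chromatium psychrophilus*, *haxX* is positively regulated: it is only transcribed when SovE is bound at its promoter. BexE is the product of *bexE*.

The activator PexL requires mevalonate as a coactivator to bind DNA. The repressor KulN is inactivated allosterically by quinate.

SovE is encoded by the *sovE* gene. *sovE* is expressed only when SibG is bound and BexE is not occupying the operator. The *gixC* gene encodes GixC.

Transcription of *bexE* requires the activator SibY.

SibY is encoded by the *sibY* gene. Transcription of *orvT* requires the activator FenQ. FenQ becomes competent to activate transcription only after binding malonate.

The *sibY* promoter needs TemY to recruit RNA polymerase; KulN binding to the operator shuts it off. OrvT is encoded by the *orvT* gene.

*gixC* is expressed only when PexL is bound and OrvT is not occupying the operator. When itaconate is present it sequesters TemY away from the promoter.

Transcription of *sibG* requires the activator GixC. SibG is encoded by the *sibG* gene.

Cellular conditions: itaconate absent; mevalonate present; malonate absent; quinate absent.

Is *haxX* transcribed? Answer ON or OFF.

ON

Malonate is absent, so FenQ is inactive.
Required activator FenQ is absent, so *orvT* is not transcribed.
So OrvT is not produced.
Mevalonate is present, so PexL is active.
No repressor is bound and PexL is active, so *gixC* is transcribed.
So GixC is produced and active.
No repressor is bound and GixC is active, so *sibG* is transcribed.
So SibG is produced and active.
Itaconate is absent, so TemY is active.
Quinate is absent, so KulN is active.
With repressor KulN bound, *sibY* is not transcribed.
So SibY is not produced.
Required activator SibY is absent, so *bexE* is not transcribed.
So BexE is not produced.
No repressor is bound and SibG is active, so *sovE* is transcribed.
So SovE is produced and active.
No repressor is bound and SovE is active, so *haxX* is transcribed.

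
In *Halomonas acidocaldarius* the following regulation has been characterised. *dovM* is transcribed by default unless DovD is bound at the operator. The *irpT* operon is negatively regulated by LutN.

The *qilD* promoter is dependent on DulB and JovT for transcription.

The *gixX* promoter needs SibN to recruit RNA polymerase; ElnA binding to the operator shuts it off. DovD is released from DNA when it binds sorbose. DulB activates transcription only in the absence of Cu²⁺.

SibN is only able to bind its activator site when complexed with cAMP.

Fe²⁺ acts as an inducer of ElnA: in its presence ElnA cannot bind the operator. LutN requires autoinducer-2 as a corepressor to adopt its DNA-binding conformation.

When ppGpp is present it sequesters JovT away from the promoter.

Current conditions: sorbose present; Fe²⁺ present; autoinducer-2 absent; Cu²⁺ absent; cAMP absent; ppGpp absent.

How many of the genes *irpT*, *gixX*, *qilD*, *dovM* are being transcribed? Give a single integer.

Autoinducer-2 is absent, so LutN is inactive.
With no repressor bound, *irpT* is transcribed.
→ *irpT* is ON.
Fe²⁺ is present, so ElnA is inactive.
cAMP is absent, so SibN is inactive.
Required activator SibN is absent, so *gixX* is not transcribed.
→ *gixX* is OFF.
Cu²⁺ is absent, so DulB is active.
ppGpp is absent, so JovT is active.
No repressor is bound and DulB and JovT are active, so *qilD* is transcribed.
→ *qilD* is ON.
Sorbose is present, so DovD is inactive.
With no repressor bound, *dovM* is transcribed.
→ *dovM* is ON.
3 of the 4 genes are transcribed.

3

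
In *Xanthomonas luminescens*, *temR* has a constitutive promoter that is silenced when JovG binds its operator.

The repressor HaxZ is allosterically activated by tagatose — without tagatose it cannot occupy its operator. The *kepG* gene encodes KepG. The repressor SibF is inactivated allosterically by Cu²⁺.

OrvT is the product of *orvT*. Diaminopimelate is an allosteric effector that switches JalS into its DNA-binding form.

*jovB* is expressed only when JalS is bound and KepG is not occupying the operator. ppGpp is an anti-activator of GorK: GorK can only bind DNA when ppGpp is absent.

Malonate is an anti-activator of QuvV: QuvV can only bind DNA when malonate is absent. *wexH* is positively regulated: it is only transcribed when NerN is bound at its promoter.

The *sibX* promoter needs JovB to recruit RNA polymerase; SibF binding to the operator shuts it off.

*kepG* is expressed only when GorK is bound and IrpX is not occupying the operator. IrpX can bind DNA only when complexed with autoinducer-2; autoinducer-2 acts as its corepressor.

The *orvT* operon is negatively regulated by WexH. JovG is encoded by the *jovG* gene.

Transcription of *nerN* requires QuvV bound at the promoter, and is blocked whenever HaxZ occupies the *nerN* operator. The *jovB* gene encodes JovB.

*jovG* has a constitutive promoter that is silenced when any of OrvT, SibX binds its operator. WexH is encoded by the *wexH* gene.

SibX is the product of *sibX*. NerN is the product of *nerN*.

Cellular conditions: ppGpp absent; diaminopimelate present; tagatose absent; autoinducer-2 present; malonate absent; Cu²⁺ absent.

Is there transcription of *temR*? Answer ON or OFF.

OFF

Tagatose is absent, so HaxZ is inactive.
Malonate is absent, so QuvV is active.
No repressor is bound and QuvV is active, so *nerN* is transcribed.
So NerN is produced and active.
No repressor is bound and NerN is active, so *wexH* is transcribed.
So WexH is produced and active.
With repressor WexH bound, *orvT* is not transcribed.
So OrvT is not produced.
ppGpp is absent, so GorK is active.
Autoinducer-2 is present, so IrpX is active.
With repressor IrpX bound, *kepG* is not transcribed.
So KepG is not produced.
Diaminopimelate is present, so JalS is active.
No repressor is bound and JalS is active, so *jovB* is transcribed.
So JovB is produced and active.
Cu²⁺ is absent, so SibF is active.
With repressor SibF bound, *sibX* is not transcribed.
So SibX is not produced.
With no repressor bound, *jovG* is transcribed.
So JovG is produced and active.
With repressor JovG bound, *temR* is not transcribed.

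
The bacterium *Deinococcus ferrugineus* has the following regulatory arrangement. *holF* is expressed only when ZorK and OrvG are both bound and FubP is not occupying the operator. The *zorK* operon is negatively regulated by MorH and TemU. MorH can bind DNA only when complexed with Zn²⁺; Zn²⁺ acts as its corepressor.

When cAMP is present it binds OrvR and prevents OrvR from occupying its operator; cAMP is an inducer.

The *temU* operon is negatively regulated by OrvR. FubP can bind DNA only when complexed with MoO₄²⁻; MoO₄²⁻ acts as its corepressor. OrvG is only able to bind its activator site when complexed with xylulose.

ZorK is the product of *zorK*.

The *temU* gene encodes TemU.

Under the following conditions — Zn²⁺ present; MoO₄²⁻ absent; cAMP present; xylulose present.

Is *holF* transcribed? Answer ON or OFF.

Zn²⁺ is present, so MorH is active.
cAMP is present, so OrvR is inactive.
With no repressor bound, *temU* is transcribed.
So TemU is produced and active.
With repressor MorH bound, *zorK* is not transcribed.
So ZorK is not produced.
MoO₄²⁻ is absent, so FubP is inactive.
Xylulose is present, so OrvG is active.
Required activator ZorK is absent, so *holF* is not transcribed.

OFF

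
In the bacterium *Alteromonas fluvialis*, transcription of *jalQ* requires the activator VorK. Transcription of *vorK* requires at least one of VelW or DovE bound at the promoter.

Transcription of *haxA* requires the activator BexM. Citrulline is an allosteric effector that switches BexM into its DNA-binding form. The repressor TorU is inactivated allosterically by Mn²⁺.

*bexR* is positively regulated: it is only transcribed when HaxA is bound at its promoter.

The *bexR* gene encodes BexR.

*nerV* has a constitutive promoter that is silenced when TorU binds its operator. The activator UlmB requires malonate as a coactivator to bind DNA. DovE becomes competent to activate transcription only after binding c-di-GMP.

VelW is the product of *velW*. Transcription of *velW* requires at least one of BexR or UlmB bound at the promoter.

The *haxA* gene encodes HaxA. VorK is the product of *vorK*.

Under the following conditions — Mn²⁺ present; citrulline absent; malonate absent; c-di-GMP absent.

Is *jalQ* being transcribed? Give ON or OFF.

Citrulline is absent, so BexM is inactive.
Required activator BexM is absent, so *haxA* is not transcribed.
So HaxA is not produced.
Required activator HaxA is absent, so *bexR* is not transcribed.
So BexR is not produced.
Malonate is absent, so UlmB is inactive.
No activator is available at the *velW* promoter, so *velW* is not transcribed.
So VelW is not produced.
c-di-GMP is absent, so DovE is inactive.
No activator is available at the *vorK* promoter, so *vorK* is not transcribed.
So VorK is not produced.
Required activator VorK is absent, so *jalQ* is not transcribed.

OFF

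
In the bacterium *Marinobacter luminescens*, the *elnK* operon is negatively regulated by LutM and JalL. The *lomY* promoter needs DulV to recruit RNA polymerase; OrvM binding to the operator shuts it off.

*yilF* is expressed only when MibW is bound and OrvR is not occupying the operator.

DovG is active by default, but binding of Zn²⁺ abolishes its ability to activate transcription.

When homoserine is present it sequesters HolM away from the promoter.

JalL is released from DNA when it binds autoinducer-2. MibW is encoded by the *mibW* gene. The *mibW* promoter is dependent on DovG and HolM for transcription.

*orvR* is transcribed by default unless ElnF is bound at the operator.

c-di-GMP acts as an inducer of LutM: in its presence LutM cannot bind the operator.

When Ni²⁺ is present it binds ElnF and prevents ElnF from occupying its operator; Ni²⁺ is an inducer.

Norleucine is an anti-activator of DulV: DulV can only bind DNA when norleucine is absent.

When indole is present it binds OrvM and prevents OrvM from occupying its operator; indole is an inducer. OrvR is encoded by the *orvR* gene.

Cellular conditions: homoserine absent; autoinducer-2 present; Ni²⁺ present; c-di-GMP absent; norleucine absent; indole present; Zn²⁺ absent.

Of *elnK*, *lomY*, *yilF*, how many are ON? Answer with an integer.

1

c-di-GMP is absent, so LutM is active.
Autoinducer-2 is present, so JalL is inactive.
With repressor LutM bound, *elnK* is not transcribed.
→ *elnK* is OFF.
Norleucine is absent, so DulV is active.
Indole is present, so OrvM is inactive.
No repressor is bound and DulV is active, so *lomY* is transcribed.
→ *lomY* is ON.
Ni²⁺ is present, so ElnF is inactive.
With no repressor bound, *orvR* is transcribed.
So OrvR is produced and active.
Zn²⁺ is absent, so DovG is active.
Homoserine is absent, so HolM is active.
No repressor is bound and DovG and HolM are active, so *mibW* is transcribed.
So MibW is produced and active.
With repressor OrvR bound, *yilF* is not transcribed.
→ *yilF* is OFF.
1 of the 3 genes is transcribed.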